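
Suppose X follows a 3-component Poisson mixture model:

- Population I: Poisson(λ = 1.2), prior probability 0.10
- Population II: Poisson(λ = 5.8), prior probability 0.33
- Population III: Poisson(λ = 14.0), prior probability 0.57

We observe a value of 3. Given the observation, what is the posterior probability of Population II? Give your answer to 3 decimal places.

By Bayes' theorem, P(k | x) = π_k f_k(x) / Σ_j π_j f_j(x).
Poisson probabilities:
  L_I = e^(−1.2)·1.2^3/3! = 0.0867439
  L_II = e^(−5.8)·5.8^3/3! = 0.098452
  L_III = e^(−14.0)·14.0^3/3! = 0.000380286
Multiply by the mixture weights:
  π_I·L_I = 0.10 × 0.0867439 = 0.00867439
  π_II·L_II = 0.33 × 0.098452 = 0.0324892
  π_III·L_III = 0.57 × 0.000380286 = 0.000216763
Evidence: 0.00867439 + 0.0324892 + 0.000216763 = 0.0413803
P(Population II | the observation) ≈ 0.785

0.785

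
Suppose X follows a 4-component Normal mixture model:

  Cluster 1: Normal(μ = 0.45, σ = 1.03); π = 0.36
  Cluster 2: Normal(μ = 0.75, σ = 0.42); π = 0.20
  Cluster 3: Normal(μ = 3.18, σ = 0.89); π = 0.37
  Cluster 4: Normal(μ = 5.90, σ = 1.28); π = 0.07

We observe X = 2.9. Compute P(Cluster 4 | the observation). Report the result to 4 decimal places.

0.0084

The responsibility of component k is π_k f_k(x) divided by Σ_j π_j f_j(x).
Normal densities:
  f_1 = (1/(1.03·√(2π)))·exp(−(2.9−0.45)²/(2·1.03²)) = 0.387323·exp(-2.82897) = 0.0228807
  f_2 = (1/(0.42·√(2π)))·exp(−(2.9−0.75)²/(2·0.42²)) = 0.949863·exp(-13.10232) = 1.93818e-06
  f_3 = (1/(0.89·√(2π)))·exp(−(2.9−3.18)²/(2·0.89²)) = 0.448250·exp(-0.04949) = 0.426606
  f_4 = (1/(1.28·√(2π)))·exp(−(2.9−5.90)²/(2·1.28²)) = 0.311674·exp(-2.74658) = 0.0199928
Prior × likelihood for each component:
  π_1·f_1 = 0.36 × 0.0228807 = 0.00823704
  π_2·f_2 = 0.20 × 1.93818e-06 = 3.87636e-07
  π_3·f_3 = 0.37 × 0.426606 = 0.157844
  π_4·f_4 = 0.07 × 0.0199928 = 0.0013995
Marginal: 0.00823704 + 3.87636e-07 + 0.157844 + 0.0013995 = 0.167481
So the posterior for Cluster 4 is 0.0013995 / 0.167481 ≈ 0.0084.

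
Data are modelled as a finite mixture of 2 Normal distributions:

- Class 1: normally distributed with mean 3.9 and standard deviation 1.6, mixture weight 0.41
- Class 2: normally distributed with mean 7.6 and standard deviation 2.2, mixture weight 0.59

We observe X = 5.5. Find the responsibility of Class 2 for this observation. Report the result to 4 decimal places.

0.5225

Posterior ∝ prior × likelihood, so P(k | x) ∝ P(Z=k) f_k(x); normalise over all components.
Normal densities:
  p_1 = (1/(1.6·√(2π)))·exp(−(5.5−3.9)²/(2·1.6²)) = 0.249339·exp(-0.50000) = 0.151232
  p_2 = (1/(2.2·√(2π)))·exp(−(5.5−7.6)²/(2·2.2²)) = 0.181337·exp(-0.45558) = 0.114983
Unnormalised posteriors:
  P(Z=1)·p_1 = 0.41 × 0.151232 = 0.062005
  P(Z=2)·p_2 = 0.59 × 0.114983 = 0.0678397
Marginal: 0.062005 + 0.0678397 = 0.129845
Responsibility of Class 2: 0.0678397 / 0.129845 ≈ 0.5225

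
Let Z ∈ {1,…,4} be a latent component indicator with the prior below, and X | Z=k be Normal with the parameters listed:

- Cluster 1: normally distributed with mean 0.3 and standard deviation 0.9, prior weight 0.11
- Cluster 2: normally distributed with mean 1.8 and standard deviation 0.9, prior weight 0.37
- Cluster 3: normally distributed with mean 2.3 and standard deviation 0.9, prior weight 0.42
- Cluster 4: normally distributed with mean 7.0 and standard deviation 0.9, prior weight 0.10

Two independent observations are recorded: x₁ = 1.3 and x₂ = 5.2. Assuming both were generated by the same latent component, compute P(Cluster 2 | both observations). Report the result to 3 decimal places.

By Bayes' theorem, P(k | x) = π_k f_k(x) / Σ_j π_j f_j(x).
Since both observations come from the same component, the likelihood for component k is f_k(x₁)·f_k(x₂).
  p_1 = [(1/(0.9·√(2π)))·exp(−(1.3−0.3)²/(2·0.9²)) = 0.443269·exp(-0.61728) = 0.239103] × [1.62179e-07] = 3.87774e-08
  p_2 = [(1/(0.9·√(2π)))·exp(−(1.3−1.8)²/(2·0.9²)) = 0.443269·exp(-0.15432) = 0.37988] × [0.000352881] = 0.000134052
  p_3 = [(1/(0.9·√(2π)))·exp(−(1.3−2.3)²/(2·0.9²)) = 0.443269·exp(-0.61728) = 0.239103] × [0.00246655] = 0.000589758
  p_4 = [(1/(0.9·√(2π)))·exp(−(1.3−7.0)²/(2·0.9²)) = 0.443269·exp(-20.05556) = 8.64272e-10] × [0.05999] = 5.18476e-11
Unnormalised posteriors:
  π_1·p_1 = 0.11 × 3.87774e-08 = 4.26552e-09
  π_2·p_2 = 0.37 × 0.000134052 = 4.95994e-05
  π_3·p_3 = 0.42 × 0.000589758 = 0.000247698
  π_4·p_4 = 0.10 × 5.18476e-11 = 5.18476e-12
Marginal: 4.26552e-09 + 4.95994e-05 + 0.000247698 + 5.18476e-12 = 0.000297302
P(Cluster 2 | x₁, x₂) = 4.95994e-05 / 0.000297302 ≈ 0.167

0.167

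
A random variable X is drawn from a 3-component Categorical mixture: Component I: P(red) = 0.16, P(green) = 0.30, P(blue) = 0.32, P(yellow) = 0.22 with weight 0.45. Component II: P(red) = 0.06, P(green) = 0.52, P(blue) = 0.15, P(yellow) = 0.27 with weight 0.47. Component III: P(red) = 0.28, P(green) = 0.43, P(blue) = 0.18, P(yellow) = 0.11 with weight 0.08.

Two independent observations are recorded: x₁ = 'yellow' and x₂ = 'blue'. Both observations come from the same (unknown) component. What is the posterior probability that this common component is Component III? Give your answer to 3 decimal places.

The responsibility of component k is w_k f_k(x) divided by Σ_j w_j f_j(x).
Since both observations come from the same component, the likelihood for component k is f_k(x₁)·f_k(x₂).
  f_I = [P(yellow | comp) = 0.22] × [0.32] = 0.0704
  f_II = [P(yellow | comp) = 0.27] × [0.15] = 0.0405
  f_III = [P(yellow | comp) = 0.11] × [0.18] = 0.0198
Unnormalised posteriors:
  w_I·f_I = 0.45 × 0.0704 = 0.03168
  w_II·f_II = 0.47 × 0.0405 = 0.019035
  w_III·f_III = 0.08 × 0.0198 = 0.001584
Marginal: 0.03168 + 0.019035 + 0.001584 = 0.052299
So the posterior for Component III is 0.001584 / 0.052299 ≈ 0.030.

0.030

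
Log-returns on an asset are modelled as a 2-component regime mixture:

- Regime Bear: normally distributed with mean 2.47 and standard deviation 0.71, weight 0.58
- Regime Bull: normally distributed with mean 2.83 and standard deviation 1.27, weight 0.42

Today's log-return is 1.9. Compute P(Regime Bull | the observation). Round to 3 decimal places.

0.299

P(component k | x) = π_k·f_k(x) / marginal(x), where marginal(x) = Σ_j π_j·f_j(x).
Evaluate each component's likelihood at the observed value:
  f_Bear = 0.407096
  f_Bull = 0.24025
Prior × likelihood for each component:
  π_Bear·f_Bear = 0.58 × 0.407096 = 0.236116
  π_Bull·f_Bull = 0.42 × 0.24025 = 0.100905
Evidence: 0.236116 + 0.100905 = 0.337021
P(Regime Bull | the observation) = 0.100905 / 0.337021 ≈ 0.299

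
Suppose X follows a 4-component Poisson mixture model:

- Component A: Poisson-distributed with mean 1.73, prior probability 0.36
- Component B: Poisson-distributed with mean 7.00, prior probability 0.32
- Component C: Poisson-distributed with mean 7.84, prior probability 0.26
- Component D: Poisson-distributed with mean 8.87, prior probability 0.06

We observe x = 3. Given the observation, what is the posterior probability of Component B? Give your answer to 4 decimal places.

P(component k | x) = π_k·f_k(x) / marginal(x), where marginal(x) = Σ_j π_j·f_j(x).
Poisson probabilities:
  L_A = e^(−1.73)·1.73^3/3! = 0.152988
  L_B = e^(−7.00)·7.00^3/3! = 0.0521293
  L_C = e^(−7.84)·7.84^3/3! = 0.0316175
  L_D = e^(−8.87)·8.87^3/3! = 0.0163466
Prior × likelihood for each component:
  π_A·L_A = 0.36 × 0.152988 = 0.0550757
  π_B·L_B = 0.32 × 0.0521293 = 0.0166814
  π_C·L_C = 0.26 × 0.0316175 = 0.00822056
  π_D·L_D = 0.06 × 0.0163466 = 0.000980796
Marginal: 0.0550757 + 0.0166814 + 0.00822056 + 0.000980796 = 0.0809584
P(Component B | data) ≈ 0.2060

0.2060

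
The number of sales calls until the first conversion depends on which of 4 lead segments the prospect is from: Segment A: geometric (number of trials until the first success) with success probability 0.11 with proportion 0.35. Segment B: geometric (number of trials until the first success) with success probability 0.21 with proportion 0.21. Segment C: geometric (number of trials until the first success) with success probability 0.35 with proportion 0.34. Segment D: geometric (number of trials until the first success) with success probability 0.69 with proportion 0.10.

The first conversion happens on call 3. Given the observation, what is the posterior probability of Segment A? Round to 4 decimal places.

Posterior ∝ prior × likelihood, so P(k | x) ∝ π_k f_k(x); normalise over all components.
Evaluate each component's likelihood at the observed value:
  p_A = 0.11·(1−0.11)^2 = 0.11·0.7921 = 0.087131
  p_B = 0.21·(1−0.21)^2 = 0.21·0.6241 = 0.131061
  p_C = 0.35·(1−0.35)^2 = 0.35·0.4225 = 0.147875
  p_D = 0.69·(1−0.69)^2 = 0.69·0.0961 = 0.066309
Weight by the priors:
  π_A·p_A = 0.35 × 0.087131 = 0.0304958
  π_B·p_B = 0.21 × 0.131061 = 0.0275228
  π_C·p_C = 0.34 × 0.147875 = 0.0502775
  π_D·p_D = 0.10 × 0.066309 = 0.0066309
Denominator: 0.0304958 + 0.0275228 + 0.0502775 + 0.0066309 = 0.114927
P(Segment A | the observation) = 0.0304958 / 0.114927 ≈ 0.2653

0.2653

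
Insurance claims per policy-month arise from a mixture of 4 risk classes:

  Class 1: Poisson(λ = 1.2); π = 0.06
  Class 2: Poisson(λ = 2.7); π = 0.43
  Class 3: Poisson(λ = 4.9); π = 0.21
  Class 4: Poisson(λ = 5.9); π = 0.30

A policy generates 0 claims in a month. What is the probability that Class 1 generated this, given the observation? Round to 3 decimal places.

The responsibility of component k is π_k f_k(x) divided by Σ_j π_j f_j(x).
Component likelihoods at x = 0 claims:
  f_1 = 0.301194
  f_2 = 0.0672055
  f_3 = 0.00744658
  f_4 = 0.00273944
Prior × likelihood for each component:
  π_1·f_1 = 0.06 × 0.301194 = 0.0180717
  π_2·f_2 = 0.43 × 0.0672055 = 0.0288984
  π_3·f_3 = 0.21 × 0.00744658 = 0.00156378
  π_4·f_4 = 0.30 × 0.00273944 = 0.000821833
Normaliser: 0.0180717 + 0.0288984 + 0.00156378 + 0.000821833 = 0.0493556
So the posterior for Class 1 is 0.0180717 / 0.0493556 ≈ 0.366.

0.366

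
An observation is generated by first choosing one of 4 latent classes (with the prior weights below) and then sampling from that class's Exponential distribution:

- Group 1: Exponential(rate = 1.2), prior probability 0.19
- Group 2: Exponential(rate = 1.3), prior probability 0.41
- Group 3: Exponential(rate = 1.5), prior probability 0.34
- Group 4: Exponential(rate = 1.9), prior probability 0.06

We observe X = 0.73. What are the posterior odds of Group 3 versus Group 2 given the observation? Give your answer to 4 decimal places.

0.8269

Since P(k|x) ∝ w_k f_k(x), the posterior odds are w_i f_i(x) / (w_j f_j(x)).
Exponential densities:
  L_1 = 1.2·e^(−1.2·0.73) = 1.2·e^(−0.8760) = 0.499734
  L_2 = 1.3·e^(−1.3·0.73) = 1.3·e^(−0.9490) = 0.503266
  L_3 = 1.5·e^(−1.5·0.73) = 1.5·e^(−1.0950) = 0.501809
  L_4 = 1.9·e^(−1.9·0.73) = 1.9·e^(−1.3870) = 0.474665
Posterior odds = (w_3·L_3) / (w_2·L_2) = (0.34·0.501809) / (0.41·0.503266) = 0.170615 / 0.206339 ≈ 0.8269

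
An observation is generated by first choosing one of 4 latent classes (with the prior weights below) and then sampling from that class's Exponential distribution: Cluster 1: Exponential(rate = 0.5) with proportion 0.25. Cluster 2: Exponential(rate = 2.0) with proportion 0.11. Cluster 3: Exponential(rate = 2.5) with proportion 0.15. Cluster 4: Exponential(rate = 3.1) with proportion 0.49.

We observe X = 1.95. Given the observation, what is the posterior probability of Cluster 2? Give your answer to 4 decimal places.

0.0767

By Bayes' theorem, P(k | x) = P(Z=k) f_k(x) / Σ_j P(Z=j) f_j(x).
Exponential densities:
  p_1 = 0.5·e^(−0.5·1.95) = 0.5·e^(−0.9750) = 0.188596
  p_2 = 2.0·e^(−2.0·1.95) = 2.0·e^(−3.9000) = 0.0404838
  p_3 = 2.5·e^(−2.5·1.95) = 2.5·e^(−4.8750) = 0.0190877
  p_4 = 3.1·e^(−3.1·1.95) = 3.1·e^(−6.0450) = 0.00734601
Unnormalised posteriors:
  P(Z=1)·p_1 = 0.25 × 0.188596 = 0.047149
  P(Z=2)·p_2 = 0.11 × 0.0404838 = 0.00445322
  P(Z=3)·p_3 = 0.15 × 0.0190877 = 0.00286316
  P(Z=4)·p_4 = 0.49 × 0.00734601 = 0.00359955
Normaliser: 0.047149 + 0.00445322 + 0.00286316 + 0.00359955 = 0.058065
P(Cluster 2 | the observation) ≈ 0.0767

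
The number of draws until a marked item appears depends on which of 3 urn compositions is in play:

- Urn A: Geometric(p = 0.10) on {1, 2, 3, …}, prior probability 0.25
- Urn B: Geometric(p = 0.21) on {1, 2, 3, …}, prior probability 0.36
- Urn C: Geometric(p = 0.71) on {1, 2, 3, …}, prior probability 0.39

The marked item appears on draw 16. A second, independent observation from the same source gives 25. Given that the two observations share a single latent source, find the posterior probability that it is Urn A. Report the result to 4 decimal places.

Apply Bayes' rule: the posterior for each component is proportional to its prior times its likelihood at x.
Since both observations come from the same component, the likelihood for component k is f_k(x₁)·f_k(x₂).
  p_A = [0.0205891] × [0.00797664] = 0.000164232
  p_B = [0.00611823] × [0.000733279] = 4.48637e-06
  p_C = [6.12672e-09] × [8.88813e-14] = 5.44551e-22
Multiply by the mixture weights:
  π_A·p_A = 0.25 × 0.000164232 = 4.1058e-05
  π_B·p_B = 0.36 × 4.48637e-06 = 1.61509e-06
  π_C·p_C = 0.39 × 5.44551e-22 = 2.12375e-22
Sum: 4.1058e-05 + 1.61509e-06 + 2.12375e-22 = 4.26731e-05
P(Urn A | data) = 4.1058e-05 / 4.26731e-05 ≈ 0.9622

0.9622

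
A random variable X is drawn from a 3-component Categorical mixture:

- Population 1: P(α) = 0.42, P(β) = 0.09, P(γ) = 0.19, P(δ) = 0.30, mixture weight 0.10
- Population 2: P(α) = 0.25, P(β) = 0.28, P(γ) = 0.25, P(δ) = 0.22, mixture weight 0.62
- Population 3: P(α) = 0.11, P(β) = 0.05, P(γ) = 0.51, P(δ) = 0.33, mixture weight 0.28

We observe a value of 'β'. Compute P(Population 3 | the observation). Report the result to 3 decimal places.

0.071

By Bayes' theorem, P(k | x) = P(Z=k) f_k(x) / Σ_j P(Z=j) f_j(x).
Categorical probabilities:
  L_1 = P(β | comp) = 0.09
  L_2 = P(β | comp) = 0.28
  L_3 = P(β | comp) = 0.05
Multiply by the mixture weights:
  P(Z=1)·L_1 = 0.10 × 0.09 = 0.009
  P(Z=2)·L_2 = 0.62 × 0.28 = 0.1736
  P(Z=3)·L_3 = 0.28 × 0.05 = 0.014
Denominator: 0.009 + 0.1736 + 0.014 = 0.1966
P(Population 3 | the observation) ≈ 0.071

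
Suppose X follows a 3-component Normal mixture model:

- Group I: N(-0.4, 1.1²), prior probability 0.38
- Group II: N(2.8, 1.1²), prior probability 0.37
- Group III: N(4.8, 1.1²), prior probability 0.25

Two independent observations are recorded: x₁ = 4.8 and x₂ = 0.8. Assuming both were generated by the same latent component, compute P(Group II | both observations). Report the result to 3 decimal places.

0.976

The responsibility of component k is π_k f_k(x) divided by Σ_j π_j f_j(x).
Since both observations come from the same component, the likelihood for component k is f_k(x₁)·f_k(x₂).
  f_I = [(1/(1.1·√(2π)))·exp(−(4.8−-0.4)²/(2·1.1²)) = 0.362675·exp(-11.17355) = 5.09219e-06] × [0.20003] = 1.01859e-06
  f_II = [(1/(1.1·√(2π)))·exp(−(4.8−2.8)²/(2·1.1²)) = 0.362675·exp(-1.65289) = 0.0694505] × [0.0694505] = 0.00482337
  f_III = [(1/(1.1·√(2π)))·exp(−(4.8−4.8)²/(2·1.1²)) = 0.362675·exp(-0.00000) = 0.362675] × [0.000487696] = 0.000176875
Prior × likelihood for each component:
  π_I·f_I = 0.38 × 1.01859e-06 = 3.87064e-07
  π_II·f_II = 0.37 × 0.00482337 = 0.00178465
  π_III·f_III = 0.25 × 0.000176875 = 4.42187e-05
Marginal: 3.87064e-07 + 0.00178465 + 4.42187e-05 = 0.00182925
P(Group II | data) = 0.00178465 / 0.00182925 ≈ 0.976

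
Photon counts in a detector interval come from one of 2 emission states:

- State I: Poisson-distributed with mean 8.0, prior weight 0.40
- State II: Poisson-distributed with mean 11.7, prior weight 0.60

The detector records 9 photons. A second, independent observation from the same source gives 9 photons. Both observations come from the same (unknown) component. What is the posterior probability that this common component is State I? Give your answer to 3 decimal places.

0.538

P(component k | x) = π_k·f_k(x) / marginal(x), where marginal(x) = Σ_j π_j·f_j(x).
Since both observations come from the same component, the likelihood for component k is f_k(x₁)·f_k(x₂).
  f_I = [0.124077] × [0.124077] = 0.0153951
  f_II = [0.0938997] × [0.0938997] = 0.00881716
Unnormalised posteriors:
  π_I·f_I = 0.40 × 0.0153951 = 0.00615803
  π_II·f_II = 0.60 × 0.00881716 = 0.00529029
Evidence: 0.00615803 + 0.00529029 = 0.0114483
P(State I | data) = 0.00615803 / 0.0114483 ≈ 0.538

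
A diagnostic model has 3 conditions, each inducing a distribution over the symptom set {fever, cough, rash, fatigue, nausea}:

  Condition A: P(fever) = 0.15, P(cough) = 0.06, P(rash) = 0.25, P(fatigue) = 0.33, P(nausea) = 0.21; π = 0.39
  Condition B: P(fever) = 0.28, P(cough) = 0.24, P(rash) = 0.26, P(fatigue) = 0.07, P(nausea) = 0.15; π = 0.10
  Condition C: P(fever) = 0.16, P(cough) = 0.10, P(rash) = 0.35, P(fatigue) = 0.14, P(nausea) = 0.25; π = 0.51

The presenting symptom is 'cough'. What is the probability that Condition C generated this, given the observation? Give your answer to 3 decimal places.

The responsibility of component k is P(Z=k) f_k(x) divided by Σ_j P(Z=j) f_j(x).
Categorical probabilities:
  f_A = 0.06
  f_B = 0.24
  f_C = 0.1
Unnormalised posteriors:
  P(Z=A)·f_A = 0.39 × 0.06 = 0.0234
  P(Z=B)·f_B = 0.10 × 0.24 = 0.024
  P(Z=C)·f_C = 0.51 × 0.1 = 0.051
Sum: 0.0234 + 0.024 + 0.051 = 0.0984
P(Condition C | data) = 0.051 / 0.0984 ≈ 0.518

0.518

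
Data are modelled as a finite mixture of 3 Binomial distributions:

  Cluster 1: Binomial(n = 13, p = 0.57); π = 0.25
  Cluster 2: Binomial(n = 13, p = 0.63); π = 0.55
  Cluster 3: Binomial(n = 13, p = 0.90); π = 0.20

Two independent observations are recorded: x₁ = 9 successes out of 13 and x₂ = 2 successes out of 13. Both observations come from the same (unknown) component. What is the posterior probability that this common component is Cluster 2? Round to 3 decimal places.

0.410

Posterior ∝ prior × likelihood, so P(k | x) ∝ P(Z=k) f_k(x); normalise over all components.
Since both observations come from the same component, the likelihood for component k is f_k(x₁)·f_k(x₂).
  p_1 = [0.155258] × [0.00235503] = 0.000365638
  p_2 = [0.209497] × [0.000550801] = 0.000115391
  p_3 = [0.0277006] × [6.318e-10] = 1.75012e-11
Weight by the priors:
  P(Z=1)·p_1 = 0.25 × 0.000365638 = 9.14094e-05
  P(Z=2)·p_2 = 0.55 × 0.000115391 = 6.34651e-05
  P(Z=3)·p_3 = 0.20 × 1.75012e-11 = 3.50024e-12
Normaliser: 9.14094e-05 + 6.34651e-05 + 3.50024e-12 = 0.000154875
So the posterior for Cluster 2 is 6.34651e-05 / 0.000154875 ≈ 0.410.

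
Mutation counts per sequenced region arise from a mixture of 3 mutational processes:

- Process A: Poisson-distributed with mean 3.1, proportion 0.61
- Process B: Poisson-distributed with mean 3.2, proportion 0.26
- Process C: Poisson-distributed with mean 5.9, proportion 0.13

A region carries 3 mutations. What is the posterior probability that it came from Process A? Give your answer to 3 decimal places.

The responsibility of component k is π_k f_k(x) divided by Σ_j π_j f_j(x).
Evaluate each component's likelihood at the observed value:
  L_A = e^(−3.1)·3.1^3/3! = 0.223677
  L_B = e^(−3.2)·3.2^3/3! = 0.222616
  L_C = e^(−5.9)·5.9^3/3! = 0.0937707
Multiply by the mixture weights:
  π_A·L_A = 0.61 × 0.223677 = 0.136443
  π_B·L_B = 0.26 × 0.222616 = 0.0578802
  π_C·L_C = 0.13 × 0.0937707 = 0.0121902
Normaliser: 0.136443 + 0.0578802 + 0.0121902 = 0.206513
P(Process A | 3 mutations) ≈ 0.661

0.661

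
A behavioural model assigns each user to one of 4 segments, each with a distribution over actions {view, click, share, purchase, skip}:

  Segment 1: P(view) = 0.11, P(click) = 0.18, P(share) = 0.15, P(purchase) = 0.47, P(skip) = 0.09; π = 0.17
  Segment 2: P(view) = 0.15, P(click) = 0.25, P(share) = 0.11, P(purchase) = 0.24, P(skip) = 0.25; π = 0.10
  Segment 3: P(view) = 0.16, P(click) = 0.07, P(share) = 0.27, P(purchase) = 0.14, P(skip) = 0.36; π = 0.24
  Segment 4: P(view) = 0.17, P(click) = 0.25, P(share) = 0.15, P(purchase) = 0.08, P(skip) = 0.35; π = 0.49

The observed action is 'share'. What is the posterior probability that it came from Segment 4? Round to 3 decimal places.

P(component k | x) = w_k·f_k(x) / marginal(x), where marginal(x) = Σ_j w_j·f_j(x).
Component likelihoods at x = 'share':
  p_1 = 0.15
  p_2 = 0.11
  p_3 = 0.27
  p_4 = 0.15
Multiply by the mixture weights:
  w_1·p_1 = 0.17 × 0.15 = 0.0255
  w_2·p_2 = 0.10 × 0.11 = 0.011
  w_3·p_3 = 0.24 × 0.27 = 0.0648
  w_4·p_4 = 0.49 × 0.15 = 0.0735
Denominator: 0.0255 + 0.011 + 0.0648 + 0.0735 = 0.1748
Responsibility of Segment 4: 0.0735 / 0.1748 ≈ 0.420

0.420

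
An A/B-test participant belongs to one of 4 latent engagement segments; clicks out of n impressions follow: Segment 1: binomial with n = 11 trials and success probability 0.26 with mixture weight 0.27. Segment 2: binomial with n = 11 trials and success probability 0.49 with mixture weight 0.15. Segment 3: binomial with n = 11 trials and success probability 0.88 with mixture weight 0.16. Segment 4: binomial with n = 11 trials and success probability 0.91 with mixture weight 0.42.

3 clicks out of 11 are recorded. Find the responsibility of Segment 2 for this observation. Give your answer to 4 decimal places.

0.1592

By Bayes' theorem, P(k | x) = P(Z=k) f_k(x) / Σ_j P(Z=j) f_j(x).
Binomial probabilities:
  f_1 = 0.26077
  f_2 = 0.0888451
  f_3 = 4.83484e-06
  f_4 = 5.3524e-07
Unnormalised posteriors:
  P(Z=1)·f_1 = 0.27 × 0.26077 = 0.0704079
  P(Z=2)·f_2 = 0.15 × 0.0888451 = 0.0133268
  P(Z=3)·f_3 = 0.16 × 4.83484e-06 = 7.73574e-07
  P(Z=4)·f_4 = 0.42 × 5.3524e-07 = 2.24801e-07
Normaliser: 0.0704079 + 0.0133268 + 7.73574e-07 + 2.24801e-07 = 0.0837357
P(Segment 2 | data) ≈ 0.1592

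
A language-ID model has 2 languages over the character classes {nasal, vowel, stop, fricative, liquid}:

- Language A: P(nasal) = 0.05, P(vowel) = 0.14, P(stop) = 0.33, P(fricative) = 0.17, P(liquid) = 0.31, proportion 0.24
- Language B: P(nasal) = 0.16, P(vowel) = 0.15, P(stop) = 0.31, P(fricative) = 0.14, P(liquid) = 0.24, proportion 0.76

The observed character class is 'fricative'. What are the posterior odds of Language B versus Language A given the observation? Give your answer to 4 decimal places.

Only the two components matter; the odds are (π_i f_i(x)) / (π_j f_j(x)).
Evaluate each component's likelihood at the observed value:
  f_A = P(fricative | comp) = 0.17
  f_B = P(fricative | comp) = 0.14
0.1064 / 0.0408 ≈ 2.6078

2.6078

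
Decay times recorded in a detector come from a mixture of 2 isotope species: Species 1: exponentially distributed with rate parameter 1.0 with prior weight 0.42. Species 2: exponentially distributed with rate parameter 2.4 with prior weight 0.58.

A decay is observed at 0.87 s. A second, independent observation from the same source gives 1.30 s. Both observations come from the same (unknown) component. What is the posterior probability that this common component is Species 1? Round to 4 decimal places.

P(component k | x) = w_k·f_k(x) / marginal(x), where marginal(x) = Σ_j w_j·f_j(x).
Since both observations come from the same component, the likelihood for component k is f_k(x₁)·f_k(x₂).
  p_1 = [0.418952] × [0.272532] = 0.114178
  p_2 = [0.297443] × [0.105977] = 0.0315222
Unnormalised posteriors:
  w_1·p_1 = 0.42 × 0.114178 = 0.0479546
  w_2·p_2 = 0.58 × 0.0315222 = 0.0182829
Normaliser: 0.0479546 + 0.0182829 = 0.0662375
P(Species 1 | x₁,x₂) = 0.0479546 / 0.0662375 ≈ 0.7240

0.7240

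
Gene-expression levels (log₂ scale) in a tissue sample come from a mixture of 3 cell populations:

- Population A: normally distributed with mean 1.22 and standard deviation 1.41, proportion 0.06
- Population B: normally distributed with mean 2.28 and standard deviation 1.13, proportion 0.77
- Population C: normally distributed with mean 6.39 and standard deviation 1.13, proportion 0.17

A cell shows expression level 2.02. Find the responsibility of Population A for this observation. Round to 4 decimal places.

P(component k | x) = w_k·f_k(x) / marginal(x), where marginal(x) = Σ_j w_j·f_j(x).
Evaluate each component's likelihood at the observed value:
  p_A = (1/(1.41·√(2π)))·exp(−(2.02−1.22)²/(2·1.41²)) = 0.282938·exp(-0.16096) = 0.240873
  p_B = (1/(1.13·√(2π)))·exp(−(2.02−2.28)²/(2·1.13²)) = 0.353046·exp(-0.02647) = 0.343824
  p_C = (1/(1.13·√(2π)))·exp(−(2.02−6.39)²/(2·1.13²)) = 0.353046·exp(-7.47784) = 0.00019964
Multiply by the mixture weights:
  w_A·p_A = 0.06 × 0.240873 = 0.0144524
  w_B·p_B = 0.77 × 0.343824 = 0.264744
  w_C·p_C = 0.17 × 0.00019964 = 3.39389e-05
Marginal: 0.0144524 + 0.264744 + 3.39389e-05 = 0.27923
P(Population A | 2.02) ≈ 0.0518

0.0518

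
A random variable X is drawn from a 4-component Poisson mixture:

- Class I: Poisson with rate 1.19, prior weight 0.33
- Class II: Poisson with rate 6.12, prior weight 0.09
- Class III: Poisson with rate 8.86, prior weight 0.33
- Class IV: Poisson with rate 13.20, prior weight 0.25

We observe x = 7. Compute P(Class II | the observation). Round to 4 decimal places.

0.2142

Posterior ∝ prior × likelihood, so P(k | x) ∝ π_k f_k(x); normalise over all components.
Evaluate each component's likelihood at the observed value:
  L_I = e^(−1.19)·1.19^7/7! = 0.00020398
  L_II = e^(−6.12)·6.12^7/7! = 0.140264
  L_III = e^(−8.86)·8.86^7/7! = 0.120714
  L_IV = e^(−13.20)·13.20^7/7! = 0.0256389
Weight by the priors:
  π_I·L_I = 0.33 × 0.00020398 = 6.73134e-05
  π_II·L_II = 0.09 × 0.140264 = 0.0126238
  π_III·L_III = 0.33 × 0.120714 = 0.0398355
  π_IV·L_IV = 0.25 × 0.0256389 = 0.00640973
Denominator: 6.73134e-05 + 0.0126238 + 0.0398355 + 0.00640973 = 0.0589363
P(Class II | 7) ≈ 0.2142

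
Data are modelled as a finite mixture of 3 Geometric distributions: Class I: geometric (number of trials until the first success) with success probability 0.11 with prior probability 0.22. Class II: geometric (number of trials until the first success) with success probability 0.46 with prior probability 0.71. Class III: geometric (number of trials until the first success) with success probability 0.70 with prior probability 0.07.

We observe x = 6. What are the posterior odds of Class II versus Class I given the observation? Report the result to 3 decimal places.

1.110

Posterior odds = (w_i f_i(x)) / (w_j f_j(x)); the normalising sum cancels.
Component likelihoods at x = 6:
  L_I = 0.0614247
  L_II = 0.0211216
  L_III = 0.001701
Posterior odds = (w_II·L_II) / (w_I·L_I) = (0.71·0.0211216) / (0.22·0.0614247) = 0.0149963 / 0.0135134 ≈ 1.110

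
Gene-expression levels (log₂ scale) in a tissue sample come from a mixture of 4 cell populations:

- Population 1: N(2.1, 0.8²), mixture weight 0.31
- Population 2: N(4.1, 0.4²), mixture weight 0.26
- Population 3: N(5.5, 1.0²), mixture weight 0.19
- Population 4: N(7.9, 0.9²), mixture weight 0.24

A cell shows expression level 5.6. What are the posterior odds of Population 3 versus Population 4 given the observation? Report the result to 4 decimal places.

Posterior odds = (π_i f_i(x)) / (π_j f_j(x)); the normalising sum cancels.
Component likelihoods at x = 5.6:
  f_1 = (1/(0.8·√(2π)))·exp(−(5.6−2.1)²/(2·0.8²)) = 0.498678·exp(-9.57031) = 3.47925e-05
  f_2 = (1/(0.4·√(2π)))·exp(−(5.6−4.1)²/(2·0.4²)) = 0.997356·exp(-7.03125) = 0.000881489
  f_3 = (1/(1.0·√(2π)))·exp(−(5.6−5.5)²/(2·1.0²)) = 0.398942·exp(-0.00500) = 0.396953
  f_4 = (1/(0.9·√(2π)))·exp(−(5.6−7.9)²/(2·0.9²)) = 0.443269·exp(-3.26543) = 0.0169242
Odds = (0.19/0.24) × (0.396953/0.0169242) = 0.791667 × 23.4547 ≈ 18.5683

18.5683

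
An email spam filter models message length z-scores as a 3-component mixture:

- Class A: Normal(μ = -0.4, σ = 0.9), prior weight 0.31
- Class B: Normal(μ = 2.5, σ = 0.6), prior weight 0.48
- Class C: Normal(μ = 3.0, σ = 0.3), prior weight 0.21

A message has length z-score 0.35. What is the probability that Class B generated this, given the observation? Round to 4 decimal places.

Apply Bayes' rule: the posterior for each component is proportional to its prior times its likelihood at x.
Normal densities:
  f_A = (1/(0.9·√(2π)))·exp(−(0.35−-0.4)²/(2·0.9²)) = 0.443269·exp(-0.34722) = 0.313235
  f_B = (1/(0.6·√(2π)))·exp(−(0.35−2.5)²/(2·0.6²)) = 0.664904·exp(-6.42014) = 0.00108275
  f_C = (1/(0.3·√(2π)))·exp(−(0.35−3.0)²/(2·0.3²)) = 1.329808·exp(-39.01389) = 1.51451e-17
Multiply by the mixture weights:
  w_A·f_A = 0.31 × 0.313235 = 0.097103
  w_B·f_B = 0.48 × 0.00108275 = 0.00051972
  w_C·f_C = 0.21 × 1.51451e-17 = 3.18047e-18
Evidence: 0.097103 + 0.00051972 + 3.18047e-18 = 0.0976227
So the posterior for Class B is 0.00051972 / 0.0976227 ≈ 0.0053.

0.0053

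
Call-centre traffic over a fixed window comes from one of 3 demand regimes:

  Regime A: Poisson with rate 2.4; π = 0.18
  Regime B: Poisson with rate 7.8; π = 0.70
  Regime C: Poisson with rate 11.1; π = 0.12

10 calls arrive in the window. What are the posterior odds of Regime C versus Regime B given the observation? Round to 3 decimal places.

0.215

Since P(k|x) ∝ P(Z=k) f_k(x), the posterior odds are P(Z=i) f_i(x) / (P(Z=j) f_j(x)).
Poisson probabilities:
  p_A = e^(−2.4)·2.4^10/10! = 0.000158505
  p_B = e^(−7.8)·7.8^10/10! = 0.0941209
  p_C = e^(−11.1)·11.1^10/10! = 0.118249
Odds = (0.12/0.70) × (0.118249/0.0941209) = 0.171429 × 1.25635 ≈ 0.215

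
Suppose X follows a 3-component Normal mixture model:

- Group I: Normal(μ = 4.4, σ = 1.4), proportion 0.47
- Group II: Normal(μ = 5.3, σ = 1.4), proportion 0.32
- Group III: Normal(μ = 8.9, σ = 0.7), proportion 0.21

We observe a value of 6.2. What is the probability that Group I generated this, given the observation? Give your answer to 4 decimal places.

0.4412

Posterior ∝ prior × likelihood, so P(k | x) ∝ π_k f_k(x); normalise over all components.
Evaluate each component's likelihood at the observed value:
  L_I = (1/(1.4·√(2π)))·exp(−(6.2−4.4)²/(2·1.4²)) = 0.284959·exp(-0.82653) = 0.124688
  L_II = (1/(1.4·√(2π)))·exp(−(6.2−5.3)²/(2·1.4²)) = 0.284959·exp(-0.20663) = 0.231762
  L_III = (1/(0.7·√(2π)))·exp(−(6.2−8.9)²/(2·0.7²)) = 0.569918·exp(-7.43878) = 0.000335114
Prior × likelihood for each component:
  π_I·L_I = 0.47 × 0.124688 = 0.0586033
  π_II·L_II = 0.32 × 0.231762 = 0.0741639
  π_III·L_III = 0.21 × 0.000335114 = 7.0374e-05
Evidence: 0.0586033 + 0.0741639 + 7.0374e-05 = 0.132838
Responsibility of Group I: 0.0586033 / 0.132838 ≈ 0.4412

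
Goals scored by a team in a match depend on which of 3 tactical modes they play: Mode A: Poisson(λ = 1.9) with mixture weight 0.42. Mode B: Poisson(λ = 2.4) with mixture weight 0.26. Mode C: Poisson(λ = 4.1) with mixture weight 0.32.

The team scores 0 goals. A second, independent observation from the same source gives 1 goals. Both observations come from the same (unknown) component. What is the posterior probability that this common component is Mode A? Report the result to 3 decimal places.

P(component k | x) = w_k·f_k(x) / marginal(x), where marginal(x) = Σ_j w_j·f_j(x).
Since both observations come from the same component, the likelihood for component k is f_k(x₁)·f_k(x₂).
  L_A = [0.149569] × [0.28418] = 0.0425045
  L_B = [0.090718] × [0.217723] = 0.0197514
  L_C = [0.0165727] × [0.067948] = 0.00112608
Weight by the priors:
  w_A·L_A = 0.42 × 0.0425045 = 0.0178519
  w_B·L_B = 0.26 × 0.0197514 = 0.00513536
  w_C·L_C = 0.32 × 0.00112608 = 0.000360345
Marginal: 0.0178519 + 0.00513536 + 0.000360345 = 0.0233476
P(Mode A | x₁,x₂) = 0.0178519 / 0.0233476 ≈ 0.765

0.765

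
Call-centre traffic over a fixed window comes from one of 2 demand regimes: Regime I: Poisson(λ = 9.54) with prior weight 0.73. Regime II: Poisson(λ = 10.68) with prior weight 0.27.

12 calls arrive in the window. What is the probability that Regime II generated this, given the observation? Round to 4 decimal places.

0.3143

Posterior ∝ prior × likelihood, so P(k | x) ∝ π_k f_k(x); normalise over all components.
Evaluate each component's likelihood at the observed value:
  p_I = 0.0853246
  p_II = 0.105743
Multiply by the mixture weights:
  π_I·p_I = 0.73 × 0.0853246 = 0.0622869
  π_II·p_II = 0.27 × 0.105743 = 0.0285507
Marginal: 0.0622869 + 0.0285507 = 0.0908376
P(Regime II | data) = 0.0285507 / 0.0908376 ≈ 0.3143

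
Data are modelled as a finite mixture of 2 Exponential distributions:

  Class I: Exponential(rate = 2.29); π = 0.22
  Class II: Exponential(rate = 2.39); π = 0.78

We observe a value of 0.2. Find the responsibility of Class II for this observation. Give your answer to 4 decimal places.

0.7839

By Bayes' theorem, P(k | x) = π_k f_k(x) / Σ_j π_j f_j(x).
Exponential densities:
  p_I = 2.29·e^(−2.29·0.2) = 2.29·e^(−0.4580) = 1.44853
  p_II = 2.39·e^(−2.39·0.2) = 2.39·e^(−0.4780) = 1.48185
Unnormalised posteriors:
  π_I·p_I = 0.22 × 1.44853 = 0.318677
  π_II·p_II = 0.78 × 1.48185 = 1.15585
Marginal: 0.318677 + 1.15585 = 1.47452
Responsibility of Class II: 1.15585 / 1.47452 ≈ 0.7839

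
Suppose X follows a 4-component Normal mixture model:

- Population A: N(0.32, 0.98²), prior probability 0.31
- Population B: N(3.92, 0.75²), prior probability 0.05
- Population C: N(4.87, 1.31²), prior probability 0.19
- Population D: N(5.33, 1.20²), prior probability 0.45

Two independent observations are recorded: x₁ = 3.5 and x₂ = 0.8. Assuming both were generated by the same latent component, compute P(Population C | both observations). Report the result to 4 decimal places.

P(component k | x) = w_k·f_k(x) / marginal(x), where marginal(x) = Σ_j w_j·f_j(x).
Since both observations come from the same component, the likelihood for component k is f_k(x₁)·f_k(x₂).
  f_A = [(1/(0.98·√(2π)))·exp(−(3.5−0.32)²/(2·0.98²)) = 0.407084·exp(-5.26468) = 0.00210505] × [0.361069] = 0.000760068
  f_B = [(1/(0.75·√(2π)))·exp(−(3.5−3.92)²/(2·0.75²)) = 0.531923·exp(-0.15680) = 0.454728] × [9.28935e-05] = 4.22413e-05
  f_C = [(1/(1.31·√(2π)))·exp(−(3.5−4.87)²/(2·1.31²)) = 0.304536·exp(-0.54685) = 0.176256] × [0.00244115] = 0.000430268
  f_D = [(1/(1.20·√(2π)))·exp(−(3.5−5.33)²/(2·1.20²)) = 0.332452·exp(-1.16281) = 0.103926] × [0.000267451] = 2.77953e-05
Unnormalised posteriors:
  w_A·f_A = 0.31 × 0.000760068 = 0.000235621
  w_B·f_B = 0.05 × 4.22413e-05 = 2.11206e-06
  w_C·f_C = 0.19 × 0.000430268 = 8.17509e-05
  w_D·f_D = 0.45 × 2.77953e-05 = 1.25079e-05
Normaliser: 0.000235621 + 2.11206e-06 + 8.17509e-05 + 1.25079e-05 = 0.000331992
P(Population C | data) = 8.17509e-05 / 0.000331992 ≈ 0.2462

0.2462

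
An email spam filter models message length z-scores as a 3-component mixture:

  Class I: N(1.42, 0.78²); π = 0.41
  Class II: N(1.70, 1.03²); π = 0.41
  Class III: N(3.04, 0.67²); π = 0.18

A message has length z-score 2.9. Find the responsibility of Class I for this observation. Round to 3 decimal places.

0.157

By Bayes' theorem, P(k | x) = w_k f_k(x) / Σ_j w_j f_j(x).
Evaluate each component's likelihood at the observed value:
  p_I = (1/(0.78·√(2π)))·exp(−(2.9−1.42)²/(2·0.78²)) = 0.511464·exp(-1.80013) = 0.0845334
  p_II = (1/(1.03·√(2π)))·exp(−(2.9−1.70)²/(2·1.03²)) = 0.387323·exp(-0.67867) = 0.196486
  p_III = (1/(0.67·√(2π)))·exp(−(2.9−3.04)²/(2·0.67²)) = 0.595436·exp(-0.02183) = 0.582578
Prior × likelihood for each component:
  w_I·p_I = 0.41 × 0.0845334 = 0.0346587
  w_II·p_II = 0.41 × 0.196486 = 0.0805591
  w_III·p_III = 0.18 × 0.582578 = 0.104864
Normaliser: 0.0346587 + 0.0805591 + 0.104864 = 0.220082
P(Class I | x) ≈ 0.157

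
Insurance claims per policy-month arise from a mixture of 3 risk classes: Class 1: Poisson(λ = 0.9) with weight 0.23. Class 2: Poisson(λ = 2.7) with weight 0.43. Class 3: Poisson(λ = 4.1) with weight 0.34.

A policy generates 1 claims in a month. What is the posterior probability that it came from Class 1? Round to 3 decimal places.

The responsibility of component k is P(Z=k) f_k(x) divided by Σ_j P(Z=j) f_j(x).
Poisson probabilities:
  f_1 = e^(−0.9)·0.9^1/1! = 0.365913
  f_2 = e^(−2.7)·2.7^1/1! = 0.181455
  f_3 = e^(−4.1)·4.1^1/1! = 0.067948
Prior × likelihood for each component:
  P(Z=1)·f_1 = 0.23 × 0.365913 = 0.0841599
  P(Z=2)·f_2 = 0.43 × 0.181455 = 0.0780256
  P(Z=3)·f_3 = 0.34 × 0.067948 = 0.0231023
Marginal: 0.0841599 + 0.0780256 + 0.0231023 = 0.185288
So the posterior for Class 1 is 0.0841599 / 0.185288 ≈ 0.454.

0.454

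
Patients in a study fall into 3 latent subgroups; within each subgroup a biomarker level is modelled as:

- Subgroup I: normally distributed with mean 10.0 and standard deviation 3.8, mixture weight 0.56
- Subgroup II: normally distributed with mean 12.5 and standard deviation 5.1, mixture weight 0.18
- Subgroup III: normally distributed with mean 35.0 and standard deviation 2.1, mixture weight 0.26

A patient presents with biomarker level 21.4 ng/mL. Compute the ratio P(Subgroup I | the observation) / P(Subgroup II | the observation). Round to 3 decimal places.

Posterior odds = (w_i f_i(x)) / (w_j f_j(x)); the normalising sum cancels.
Component likelihoods at x = 21.4 ng/mL:
  f_I = (1/(3.8·√(2π)))·exp(−(21.4−10.0)²/(2·3.8²)) = 0.104985·exp(-4.50000) = 0.00116628
  f_II = (1/(5.1·√(2π)))·exp(−(21.4−12.5)²/(2·5.1²)) = 0.078224·exp(-1.52268) = 0.0170627
  f_III = (1/(2.1·√(2π)))·exp(−(21.4−35.0)²/(2·2.1²)) = 0.189973·exp(-20.97052) = 1.48357e-10
0.000653115 / 0.00307128 ≈ 0.213

0.213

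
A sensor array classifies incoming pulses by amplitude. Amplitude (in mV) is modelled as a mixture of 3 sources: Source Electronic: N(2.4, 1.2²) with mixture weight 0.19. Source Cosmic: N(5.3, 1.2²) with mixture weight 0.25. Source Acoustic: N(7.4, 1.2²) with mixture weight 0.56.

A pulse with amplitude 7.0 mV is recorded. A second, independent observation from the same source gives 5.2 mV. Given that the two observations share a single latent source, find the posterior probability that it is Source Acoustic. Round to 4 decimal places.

P(component k | x) = π_k·f_k(x) / marginal(x), where marginal(x) = Σ_j π_j·f_j(x).
Since both observations come from the same component, the likelihood for component k is f_k(x₁)·f_k(x₂).
  p_Electronic = [0.000214225] × [0.0218516] = 4.68116e-06
  p_Cosmic = [0.121878] × [0.3313] = 0.0403782
  p_Acoustic = [0.314486] × [0.061926] = 0.0194749
Weight by the priors:
  π_Electronic·p_Electronic = 0.19 × 4.68116e-06 = 8.8942e-07
  π_Cosmic·p_Cosmic = 0.25 × 0.0403782 = 0.0100946
  π_Acoustic·p_Acoustic = 0.56 × 0.0194749 = 0.0109059
Normaliser: 8.8942e-07 + 0.0100946 + 0.0109059 = 0.0210014
P(Source Acoustic | x₁, x₂) ≈ 0.5193

0.5193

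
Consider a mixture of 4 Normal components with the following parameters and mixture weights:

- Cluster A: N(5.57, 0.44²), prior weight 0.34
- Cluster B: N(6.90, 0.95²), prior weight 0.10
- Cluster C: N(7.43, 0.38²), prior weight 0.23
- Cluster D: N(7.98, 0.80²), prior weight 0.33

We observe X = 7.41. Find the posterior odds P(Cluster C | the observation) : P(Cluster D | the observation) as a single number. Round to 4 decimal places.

1.8887

The posterior odds equal the prior odds times the likelihood ratio: (P(Z=i)/P(Z=j))·(f_i(x)/f_j(x)).
Normal densities:
  p_A = (1/(0.44·√(2π)))·exp(−(7.41−5.57)²/(2·0.44²)) = 0.906687·exp(-8.74380) = 0.000144568
  p_B = (1/(0.95·√(2π)))·exp(−(7.41−6.90)²/(2·0.95²)) = 0.419939·exp(-0.14410) = 0.363584
  p_C = (1/(0.38·√(2π)))·exp(−(7.41−7.43)²/(2·0.38²)) = 1.049848·exp(-0.00139) = 1.0484
  p_D = (1/(0.80·√(2π)))·exp(−(7.41−7.98)²/(2·0.80²)) = 0.498678·exp(-0.25383) = 0.386887
Posterior odds = (P(Z=C)·p_C) / (P(Z=D)·p_D) = (0.23·1.0484) / (0.33·0.386887) = 0.241131 / 0.127673 ≈ 1.8887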